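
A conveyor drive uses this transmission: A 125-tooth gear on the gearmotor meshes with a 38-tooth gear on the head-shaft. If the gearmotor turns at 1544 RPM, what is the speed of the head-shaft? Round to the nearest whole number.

Gear mesh: ratio = 38/125 = 0.304, so the head-shaft turns at 1544 / 0.304 = 5078.9 RPM.

5079 RPM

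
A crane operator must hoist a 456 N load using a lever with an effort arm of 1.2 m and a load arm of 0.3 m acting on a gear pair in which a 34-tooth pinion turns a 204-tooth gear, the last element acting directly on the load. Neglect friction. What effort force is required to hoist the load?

Lever MA = effort arm / load arm = 1.2/0.3 = 4.
Gear pair MA = 204/34 = 6.
Combined ideal MA = 4 × 6 = 24.
Effort = load / MA = 456 / 24 = 19 N.

19 N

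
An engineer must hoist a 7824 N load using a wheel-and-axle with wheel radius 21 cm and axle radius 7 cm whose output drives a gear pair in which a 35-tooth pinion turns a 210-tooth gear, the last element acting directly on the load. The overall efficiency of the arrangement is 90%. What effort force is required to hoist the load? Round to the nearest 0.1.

Wheel-and-axle MA = R/r = 21/7 = 3.
Gear pair MA = 210/35 = 6.
Combined ideal MA = 3 × 6 = 18.
Actual MA = 18 × 0.90 = 16.2.
Effort = load / actual MA = 7824 / 16.2 = 482.96 N.

483.0 N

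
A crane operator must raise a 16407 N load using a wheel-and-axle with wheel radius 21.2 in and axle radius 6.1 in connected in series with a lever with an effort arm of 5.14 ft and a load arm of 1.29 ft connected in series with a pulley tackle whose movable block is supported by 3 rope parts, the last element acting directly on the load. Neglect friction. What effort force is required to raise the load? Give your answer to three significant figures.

Wheel-and-axle MA = R/r = 21.2/6.1 = 3.4754.
Lever MA = effort arm / load arm = 5.14/1.29 = 3.9845.
Block-and-tackle MA = number of supporting rope parts = 3.
Combined ideal MA = 3.4754 × 3.9845 × 3 = 41.543.
Effort = load / MA = 16407 / 41.543 = 394.94 N.

395 N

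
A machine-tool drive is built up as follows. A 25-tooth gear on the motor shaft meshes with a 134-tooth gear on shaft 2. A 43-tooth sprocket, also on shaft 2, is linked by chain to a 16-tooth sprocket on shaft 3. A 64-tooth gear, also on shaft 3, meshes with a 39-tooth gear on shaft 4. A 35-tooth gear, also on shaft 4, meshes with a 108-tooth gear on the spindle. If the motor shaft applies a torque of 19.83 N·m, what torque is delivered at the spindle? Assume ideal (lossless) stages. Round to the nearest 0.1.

74.4 N·m

Gear mesh: ratio = 134/25 = 5.36; torque at shaft 2 = 19.83 × 5.36 = 106.29 N·m.
Chain: ratio = 16/43 = 0.37209; torque at shaft 3 = 106.29 × 0.37209 = 39.549 N·m.
Gear mesh: ratio = 39/64 = 0.60938; torque at shaft 4 = 39.549 × 0.60938 = 24.1 N·m.
Gear mesh: ratio = 108/35 = 3.0857; torque at the spindle = 24.1 × 3.0857 = 74.367 N·m.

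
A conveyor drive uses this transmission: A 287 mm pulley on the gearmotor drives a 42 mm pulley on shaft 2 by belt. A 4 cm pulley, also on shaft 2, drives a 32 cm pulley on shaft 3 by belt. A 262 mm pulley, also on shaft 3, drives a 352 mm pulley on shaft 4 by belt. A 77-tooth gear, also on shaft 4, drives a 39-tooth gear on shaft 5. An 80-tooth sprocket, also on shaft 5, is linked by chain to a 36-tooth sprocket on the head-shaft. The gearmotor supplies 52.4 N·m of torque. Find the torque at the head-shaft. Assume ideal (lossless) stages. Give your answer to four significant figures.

18.79 N·m

After the belt (42/287): 52.4 × 0.14634 = 7.6683 N·m
After the belt (32/4): 7.6683 × 8 = 61.346 N·m
After the belt (352/262): 61.346 × 1.3435 = 82.42 N·m
After the gear mesh (39/77): 82.42 × 0.50649 = 41.745 N·m
After the chain (36/80): 41.745 × 0.45 = 18.785 N·m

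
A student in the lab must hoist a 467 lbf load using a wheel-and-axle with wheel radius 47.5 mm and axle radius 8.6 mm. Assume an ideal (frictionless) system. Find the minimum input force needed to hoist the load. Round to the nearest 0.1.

Wheel-and-axle MA = R/r = 47.5/8.6 = 5.5233.
Effort = load / MA = 467 / 5.5233 = 84.552 lbf.

84.6 lbf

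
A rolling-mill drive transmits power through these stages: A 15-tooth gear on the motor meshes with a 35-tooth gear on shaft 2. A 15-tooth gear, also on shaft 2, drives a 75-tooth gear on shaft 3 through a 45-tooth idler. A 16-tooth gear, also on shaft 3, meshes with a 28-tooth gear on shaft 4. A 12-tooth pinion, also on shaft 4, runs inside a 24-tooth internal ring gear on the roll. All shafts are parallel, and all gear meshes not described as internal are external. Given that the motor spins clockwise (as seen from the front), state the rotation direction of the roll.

the motor → shaft 2: external mesh, 1 reversal → CCW.
shaft 2 → shaft 3: driver → idler → driven is 2 external meshes, 2 reversals → CCW.
shaft 3 → shaft 4: external mesh, 1 reversal → CW.
shaft 4 → the roll: internal mesh, same direction → CW.
4 reversals in total — an even number — so the roll turns the same way as the motor.

clockwise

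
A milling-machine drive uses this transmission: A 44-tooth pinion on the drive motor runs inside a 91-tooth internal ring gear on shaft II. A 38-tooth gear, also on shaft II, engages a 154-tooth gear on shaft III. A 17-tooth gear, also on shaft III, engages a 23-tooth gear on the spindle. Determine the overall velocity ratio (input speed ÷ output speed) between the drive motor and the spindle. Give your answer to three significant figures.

11.3

Each stage contributes driven/driver: internal gear 91/44 = 2.0682, gear mesh 154/38 = 4.0526, gear mesh 23/17 = 1.3529.
Overall: 2.0682 × 4.0526 × 1.3529 = 11.34.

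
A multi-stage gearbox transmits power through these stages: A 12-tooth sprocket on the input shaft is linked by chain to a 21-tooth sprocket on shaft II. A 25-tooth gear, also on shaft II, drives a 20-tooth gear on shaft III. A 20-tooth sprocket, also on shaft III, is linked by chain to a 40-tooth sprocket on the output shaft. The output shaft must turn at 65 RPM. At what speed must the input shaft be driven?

Overall ratio R = 1.75 × 0.8 × 2 = 2.8.
Required input speed = output speed × R = 65 × 2.8 = 182 RPM.

182 RPM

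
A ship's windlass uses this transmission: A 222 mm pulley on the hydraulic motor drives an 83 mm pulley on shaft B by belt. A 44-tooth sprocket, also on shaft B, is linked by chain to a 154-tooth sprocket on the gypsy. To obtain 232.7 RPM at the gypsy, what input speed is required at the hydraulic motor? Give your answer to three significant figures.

305 RPM

Overall ratio R = 0.37387 × 3.5 = 1.3086.
Required input speed = output speed × R = 232.7 × 1.3086 = 304.5 RPM.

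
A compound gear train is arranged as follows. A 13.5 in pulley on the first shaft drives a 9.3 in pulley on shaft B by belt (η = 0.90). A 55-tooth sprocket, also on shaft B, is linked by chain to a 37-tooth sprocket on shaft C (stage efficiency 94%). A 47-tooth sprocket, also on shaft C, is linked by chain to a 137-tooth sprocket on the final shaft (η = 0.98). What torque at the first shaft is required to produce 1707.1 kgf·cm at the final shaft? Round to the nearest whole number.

Overall ratio R = 0.68889 × 0.67273 × 2.9149 = 1.3509; overall efficiency η = 0.90 × 0.94 × 0.98 = 0.8291.
Input torque = output torque / (R × η) = 1707.1 / (1.3509 × 0.8291) = 1524.2 kgf·cm.

1524 kgf·cm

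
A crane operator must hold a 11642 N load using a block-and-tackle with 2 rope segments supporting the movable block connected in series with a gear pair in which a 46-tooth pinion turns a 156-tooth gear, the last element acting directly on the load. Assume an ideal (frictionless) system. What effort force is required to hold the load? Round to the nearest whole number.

1716 N

Block-and-tackle MA = number of supporting rope parts = 2.
Gear pair MA = 156/46 = 3.3913.
Combined ideal MA = 2 × 3.3913 = 6.7826.
Effort = load / MA = 11642 / 6.7826 = 1716.4 N.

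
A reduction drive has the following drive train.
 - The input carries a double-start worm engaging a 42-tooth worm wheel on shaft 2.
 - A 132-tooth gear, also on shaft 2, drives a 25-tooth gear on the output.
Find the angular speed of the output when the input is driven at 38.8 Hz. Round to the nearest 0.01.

the input → shaft 2 (worm, 42/2): 38.8 ÷ 21 = 1.8476 Hz
shaft 2 → the output (gear mesh, 25/132): 1.8476 ÷ 0.18939 = 9.7554 Hz

9.76 Hz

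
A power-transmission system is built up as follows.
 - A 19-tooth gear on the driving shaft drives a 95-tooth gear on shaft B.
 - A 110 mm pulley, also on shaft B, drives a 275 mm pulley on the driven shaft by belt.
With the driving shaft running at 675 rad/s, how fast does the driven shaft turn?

54 rad/s

Gear mesh: ratio = 95/19 = 5, so shaft B turns at 675 / 5 = 135 rad/s.
Belt: ratio = 275/110 = 2.5, so the driven shaft turns at 135 / 2.5 = 54 rad/s.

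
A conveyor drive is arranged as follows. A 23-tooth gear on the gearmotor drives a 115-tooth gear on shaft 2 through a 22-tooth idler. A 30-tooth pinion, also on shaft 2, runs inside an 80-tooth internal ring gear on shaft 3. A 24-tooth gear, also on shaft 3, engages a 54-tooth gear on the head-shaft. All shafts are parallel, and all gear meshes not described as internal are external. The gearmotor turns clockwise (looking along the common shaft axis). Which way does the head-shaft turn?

the gearmotor → shaft 2: driver → idler → driven is 2 external meshes, 2 reversals → CW.
shaft 2 → shaft 3: internal mesh, same direction → CW.
shaft 3 → the head-shaft: external mesh, 1 reversal → CCW.
3 reversals in total — an odd number — so the head-shaft turns opposite to the gearmotor.

anticlockwise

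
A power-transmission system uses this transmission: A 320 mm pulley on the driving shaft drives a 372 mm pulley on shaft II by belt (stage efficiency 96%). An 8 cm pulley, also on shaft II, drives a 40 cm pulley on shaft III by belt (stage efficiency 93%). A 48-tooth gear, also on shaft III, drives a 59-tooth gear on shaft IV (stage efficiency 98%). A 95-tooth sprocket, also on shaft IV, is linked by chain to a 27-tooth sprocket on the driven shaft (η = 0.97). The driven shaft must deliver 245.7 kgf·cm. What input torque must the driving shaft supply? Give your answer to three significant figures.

Overall ratio R = 1.1625 × 5 × 1.2292 × 0.28421 = 2.0306; overall efficiency η = 0.96 × 0.93 × 0.98 × 0.97 = 0.8487.
Input torque = output torque / (R × η) = 245.7 / (2.0306 × 0.8487) = 142.57 kgf·cm.

143 kgf·cm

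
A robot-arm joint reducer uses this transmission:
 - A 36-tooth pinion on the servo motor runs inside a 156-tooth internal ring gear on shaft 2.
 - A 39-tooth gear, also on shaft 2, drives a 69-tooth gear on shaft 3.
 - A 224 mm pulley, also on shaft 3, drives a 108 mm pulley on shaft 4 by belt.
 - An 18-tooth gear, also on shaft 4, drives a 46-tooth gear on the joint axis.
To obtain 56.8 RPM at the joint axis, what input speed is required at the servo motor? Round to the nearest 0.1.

Overall ratio R = 4.3333 × 1.7692 × 0.48214 × 2.5556 = 9.4464.
Required input speed = output speed × R = 56.8 × 9.4464 = 536.56 RPM.

536.6 RPM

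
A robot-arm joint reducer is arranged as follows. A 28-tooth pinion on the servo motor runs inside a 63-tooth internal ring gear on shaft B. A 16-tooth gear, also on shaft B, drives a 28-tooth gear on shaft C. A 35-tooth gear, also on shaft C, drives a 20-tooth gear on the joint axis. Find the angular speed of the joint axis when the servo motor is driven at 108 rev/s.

48 rev/s

the servo motor → shaft B (internal gear, 63/28): 108 ÷ 2.25 = 48 rev/s
shaft B → shaft C (gear mesh, 28/16): 48 ÷ 1.75 = 27.429 rev/s
shaft C → the joint axis (gear mesh, 20/35): 27.429 ÷ 0.57143 = 48 rev/s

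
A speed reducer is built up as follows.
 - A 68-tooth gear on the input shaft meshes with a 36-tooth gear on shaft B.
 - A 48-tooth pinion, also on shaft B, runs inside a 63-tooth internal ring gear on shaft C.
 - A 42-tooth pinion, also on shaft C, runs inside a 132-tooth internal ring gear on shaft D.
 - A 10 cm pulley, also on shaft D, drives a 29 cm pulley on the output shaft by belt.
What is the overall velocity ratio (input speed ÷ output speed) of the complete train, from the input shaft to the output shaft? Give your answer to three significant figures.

6.33

Each stage contributes driven/driver: gear mesh 36/68 = 0.52941, internal gear 63/48 = 1.3125, internal gear 132/42 = 3.1429, belt 29/10 = 2.9.
Overall: 0.52941 × 1.3125 × 3.1429 × 2.9 = 6.3331.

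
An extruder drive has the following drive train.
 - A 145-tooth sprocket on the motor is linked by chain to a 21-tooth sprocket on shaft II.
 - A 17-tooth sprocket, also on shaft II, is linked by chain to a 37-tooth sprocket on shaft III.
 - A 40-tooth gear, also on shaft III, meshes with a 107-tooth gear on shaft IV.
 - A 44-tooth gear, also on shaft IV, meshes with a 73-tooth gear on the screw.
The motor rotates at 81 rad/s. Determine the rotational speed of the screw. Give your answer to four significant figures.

the motor → shaft II (chain, 21/145): 81 ÷ 0.14483 = 559.29 rad/s
shaft II → shaft III (chain, 37/17): 559.29 ÷ 2.1765 = 256.97 rad/s
shaft III → shaft IV (gear mesh, 107/40): 256.97 ÷ 2.675 = 96.063 rad/s
shaft IV → the screw (gear mesh, 73/44): 96.063 ÷ 1.6591 = 57.901 rad/s

57.90 rad/s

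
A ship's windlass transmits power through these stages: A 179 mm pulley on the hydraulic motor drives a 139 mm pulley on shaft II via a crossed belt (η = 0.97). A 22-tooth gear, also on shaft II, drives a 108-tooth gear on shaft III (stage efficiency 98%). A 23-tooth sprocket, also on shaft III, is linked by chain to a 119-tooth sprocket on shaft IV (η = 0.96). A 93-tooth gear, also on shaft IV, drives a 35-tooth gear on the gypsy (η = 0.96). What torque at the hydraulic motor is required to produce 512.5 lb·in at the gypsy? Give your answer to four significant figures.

78.81 lb·in

Overall ratio R = 0.77654 × 4.9091 × 5.1739 × 0.37634 = 7.4228; overall efficiency η = 0.97 × 0.98 × 0.96 × 0.96 = 0.8761.
Input torque = output torque / (R × η) = 512.5 / (7.4228 × 0.8761) = 78.811 lb·in.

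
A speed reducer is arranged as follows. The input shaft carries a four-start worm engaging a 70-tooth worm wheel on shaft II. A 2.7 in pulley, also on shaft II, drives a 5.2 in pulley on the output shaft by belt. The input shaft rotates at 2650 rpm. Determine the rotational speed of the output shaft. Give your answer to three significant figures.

the input shaft → shaft II (worm, 70/4): 2650 ÷ 17.5 = 151.43 rpm
shaft II → the output shaft (belt, 5.2/2.7): 151.43 ÷ 1.9259 = 78.626 rpm

78.6 rpm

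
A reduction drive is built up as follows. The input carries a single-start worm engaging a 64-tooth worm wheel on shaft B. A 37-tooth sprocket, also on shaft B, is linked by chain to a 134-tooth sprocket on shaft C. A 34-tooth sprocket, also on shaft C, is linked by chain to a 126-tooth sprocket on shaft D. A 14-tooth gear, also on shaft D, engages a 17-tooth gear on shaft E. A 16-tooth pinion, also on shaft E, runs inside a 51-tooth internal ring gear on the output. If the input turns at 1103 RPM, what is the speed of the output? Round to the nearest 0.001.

0.332 RPM

Worm: ratio = 64/1 = 64, so shaft B turns at 1103 / 64 = 17.234 RPM.
Chain: ratio = 134/37 = 3.6216, so shaft C turns at 17.234 / 3.6216 = 4.7587 RPM.
Chain: ratio = 126/34 = 3.7059, so shaft D turns at 4.7587 / 3.7059 = 1.2841 RPM.
Gear mesh: ratio = 17/14 = 1.2143, so shaft E turns at 1.2841 / 1.2143 = 1.0575 RPM.
Internal gear: ratio = 51/16 = 3.1875, so the output turns at 1.0575 / 3.1875 = 0.33176 RPM.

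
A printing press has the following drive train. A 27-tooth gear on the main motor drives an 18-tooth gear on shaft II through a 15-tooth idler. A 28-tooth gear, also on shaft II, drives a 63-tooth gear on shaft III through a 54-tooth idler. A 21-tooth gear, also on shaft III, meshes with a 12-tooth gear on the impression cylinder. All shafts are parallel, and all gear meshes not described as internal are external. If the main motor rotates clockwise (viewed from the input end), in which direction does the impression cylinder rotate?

the main motor → shaft II: driver → idler → driven is 2 external meshes, 2 reversals → CW.
shaft II → shaft III: driver → idler → driven is 2 external meshes, 2 reversals → CW.
shaft III → the impression cylinder: external mesh, 1 reversal → CCW.
5 reversals in total — an odd number — so the impression cylinder turns opposite to the main motor.

counterclockwise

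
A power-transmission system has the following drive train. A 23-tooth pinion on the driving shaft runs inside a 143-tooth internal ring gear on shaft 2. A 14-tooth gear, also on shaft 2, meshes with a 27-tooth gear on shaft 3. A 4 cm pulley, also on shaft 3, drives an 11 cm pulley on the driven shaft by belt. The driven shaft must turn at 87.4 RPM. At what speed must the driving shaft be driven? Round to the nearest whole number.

2882 RPM

Overall ratio R = 6.2174 × 1.9286 × 2.75 = 32.974.
Required input speed = output speed × R = 87.4 × 32.974 = 2882 RPM.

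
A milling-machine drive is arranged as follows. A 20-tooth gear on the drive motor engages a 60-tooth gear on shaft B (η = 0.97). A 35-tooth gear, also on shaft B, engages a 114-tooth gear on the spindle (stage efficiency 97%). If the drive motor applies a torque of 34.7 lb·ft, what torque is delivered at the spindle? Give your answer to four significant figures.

319.0 lb·ft

gear mesh 60/20 = 3 → τ = 34.7·3·0.97 = 100.98 lb·ft
gear mesh 114/35 = 3.2571 → τ = 100.98·3.2571·0.97 = 319.03 lb·ft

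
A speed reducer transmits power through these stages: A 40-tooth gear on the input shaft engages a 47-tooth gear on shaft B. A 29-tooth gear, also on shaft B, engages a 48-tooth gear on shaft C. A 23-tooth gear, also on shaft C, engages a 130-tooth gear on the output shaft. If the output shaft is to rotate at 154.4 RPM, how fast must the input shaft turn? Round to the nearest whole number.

Overall ratio R = 1.175 × 1.6552 × 5.6522 = 10.993.
Required input speed = output speed × R = 154.4 × 10.993 = 1697.2 RPM.

1697 RPM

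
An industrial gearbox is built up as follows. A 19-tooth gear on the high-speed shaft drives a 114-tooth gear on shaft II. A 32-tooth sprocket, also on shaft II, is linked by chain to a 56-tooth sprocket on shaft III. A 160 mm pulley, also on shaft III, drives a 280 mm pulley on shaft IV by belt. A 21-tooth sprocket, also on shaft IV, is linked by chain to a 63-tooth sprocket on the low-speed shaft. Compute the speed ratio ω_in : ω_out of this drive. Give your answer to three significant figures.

Each stage contributes driven/driver: gear mesh 114/19 = 6, chain 56/32 = 1.75, belt 280/160 = 1.75, chain 63/21 = 3.
Overall: 6 × 1.75 × 1.75 × 3 = 55.125.

55.1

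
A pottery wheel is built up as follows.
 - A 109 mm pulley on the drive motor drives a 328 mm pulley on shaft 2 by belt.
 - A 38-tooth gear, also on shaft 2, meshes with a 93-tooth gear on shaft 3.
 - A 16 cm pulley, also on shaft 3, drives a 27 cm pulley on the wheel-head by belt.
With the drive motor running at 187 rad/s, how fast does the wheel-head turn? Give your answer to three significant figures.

15.0 rad/s

the drive motor → shaft 2 (belt, 328/109): 187 ÷ 3.0092 = 62.143 rad/s
shaft 2 → shaft 3 (gear mesh, 93/38): 62.143 ÷ 2.4474 = 25.392 rad/s
shaft 3 → the wheel-head (belt, 27/16): 25.392 ÷ 1.6875 = 15.047 rad/s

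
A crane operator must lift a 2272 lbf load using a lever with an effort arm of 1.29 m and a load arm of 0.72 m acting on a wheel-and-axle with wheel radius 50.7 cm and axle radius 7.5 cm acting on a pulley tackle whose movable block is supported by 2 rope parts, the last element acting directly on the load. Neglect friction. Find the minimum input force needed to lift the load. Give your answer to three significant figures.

Lever MA = effort arm / load arm = 1.29/0.72 = 1.7917.
Wheel-and-axle MA = R/r = 50.7/7.5 = 6.76.
Block-and-tackle MA = number of supporting rope parts = 2.
Combined ideal MA = 1.7917 × 6.76 × 2 = 24.223.
Effort = load / MA = 2272 / 24.223 = 93.794 lbf.

93.8 lbf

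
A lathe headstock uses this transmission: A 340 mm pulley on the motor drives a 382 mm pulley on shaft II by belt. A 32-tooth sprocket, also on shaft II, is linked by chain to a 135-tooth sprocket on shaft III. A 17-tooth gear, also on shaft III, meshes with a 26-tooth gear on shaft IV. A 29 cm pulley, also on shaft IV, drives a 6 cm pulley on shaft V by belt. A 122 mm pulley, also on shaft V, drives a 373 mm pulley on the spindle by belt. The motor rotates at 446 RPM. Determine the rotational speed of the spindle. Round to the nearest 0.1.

97.3 RPM

the motor → shaft II (belt, 382/340): 446 ÷ 1.1235 = 396.96 RPM
shaft II → shaft III (chain, 135/32): 396.96 ÷ 4.2188 = 94.095 RPM
shaft III → shaft IV (gear mesh, 26/17): 94.095 ÷ 1.5294 = 61.524 RPM
shaft IV → shaft V (belt, 6/29): 61.524 ÷ 0.2069 = 297.36 RPM
shaft V → the spindle (belt, 373/122): 297.36 ÷ 3.0574 = 97.261 RPM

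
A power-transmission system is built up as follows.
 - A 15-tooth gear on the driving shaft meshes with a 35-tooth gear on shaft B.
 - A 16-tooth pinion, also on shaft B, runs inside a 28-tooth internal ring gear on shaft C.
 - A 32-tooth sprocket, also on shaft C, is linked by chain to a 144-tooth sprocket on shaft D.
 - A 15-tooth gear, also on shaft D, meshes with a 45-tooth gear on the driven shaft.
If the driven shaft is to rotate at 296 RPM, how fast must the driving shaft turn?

Overall ratio R = 2.3333 × 1.75 × 4.5 × 3 = 55.125.
Required input speed = output speed × R = 296 × 55.125 = 16317 RPM.

16317 RPM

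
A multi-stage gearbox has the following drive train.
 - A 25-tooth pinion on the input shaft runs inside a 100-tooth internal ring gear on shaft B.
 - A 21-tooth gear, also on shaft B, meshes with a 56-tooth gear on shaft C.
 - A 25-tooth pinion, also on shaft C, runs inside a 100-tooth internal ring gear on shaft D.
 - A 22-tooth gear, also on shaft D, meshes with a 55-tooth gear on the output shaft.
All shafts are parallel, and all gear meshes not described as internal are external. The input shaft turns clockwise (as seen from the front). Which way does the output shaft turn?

clockwise

the input shaft → shaft B: internal mesh, same direction → CW.
shaft B → shaft C: external mesh, 1 reversal → CCW.
shaft C → shaft D: internal mesh, same direction → CCW.
shaft D → the output shaft: external mesh, 1 reversal → CW.
2 reversals in total — an even number — so the output shaft turns the same way as the input shaft.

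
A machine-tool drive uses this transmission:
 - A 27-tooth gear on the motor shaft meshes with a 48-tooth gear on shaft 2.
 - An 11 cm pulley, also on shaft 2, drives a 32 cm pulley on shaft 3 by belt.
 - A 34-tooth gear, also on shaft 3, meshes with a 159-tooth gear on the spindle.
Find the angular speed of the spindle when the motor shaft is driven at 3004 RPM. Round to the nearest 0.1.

gear mesh 48/27 = 1.7778 → 3004/1.7778 = 1689.8 RPM
belt 32/11 = 2.9091 → 1689.8/2.9091 = 580.85 RPM
gear mesh 159/34 = 4.6765 → 580.85/4.6765 = 124.21 RPM

124.2 RPM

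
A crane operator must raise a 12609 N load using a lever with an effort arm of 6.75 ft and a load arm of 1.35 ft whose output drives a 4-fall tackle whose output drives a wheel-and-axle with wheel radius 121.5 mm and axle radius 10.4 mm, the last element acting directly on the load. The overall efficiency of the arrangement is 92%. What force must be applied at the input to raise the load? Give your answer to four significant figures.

58.66 N

Lever MA = effort arm / load arm = 6.75/1.35 = 5.
Block-and-tackle MA = number of supporting rope parts = 4.
Wheel-and-axle MA = R/r = 121.5/10.4 = 11.683.
Combined ideal MA = 5 × 4 × 11.683 = 233.65.
Actual MA = 233.65 × 0.92 = 214.96.
Effort = load / actual MA = 12609 / 214.96 = 58.657 N.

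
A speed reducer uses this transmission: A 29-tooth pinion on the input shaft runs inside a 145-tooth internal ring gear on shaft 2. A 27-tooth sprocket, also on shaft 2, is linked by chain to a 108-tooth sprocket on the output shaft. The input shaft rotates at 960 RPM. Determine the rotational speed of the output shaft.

48 RPM

Internal gear: ratio = 145/29 = 5, so shaft 2 turns at 960 / 5 = 192 RPM.
Chain: ratio = 108/27 = 4, so the output shaft turns at 192 / 4 = 48 RPM.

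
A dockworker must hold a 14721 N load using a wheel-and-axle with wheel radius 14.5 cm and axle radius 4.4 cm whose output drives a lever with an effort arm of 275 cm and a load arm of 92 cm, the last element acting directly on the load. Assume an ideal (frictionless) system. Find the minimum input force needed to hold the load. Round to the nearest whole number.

1494 N

Wheel-and-axle MA = R/r = 14.5/4.4 = 3.2955.
Lever MA = effort arm / load arm = 275/92 = 2.9891.
Combined ideal MA = 3.2955 × 2.9891 = 9.8505.
Effort = load / MA = 14721 / 9.8505 = 1494.4 N.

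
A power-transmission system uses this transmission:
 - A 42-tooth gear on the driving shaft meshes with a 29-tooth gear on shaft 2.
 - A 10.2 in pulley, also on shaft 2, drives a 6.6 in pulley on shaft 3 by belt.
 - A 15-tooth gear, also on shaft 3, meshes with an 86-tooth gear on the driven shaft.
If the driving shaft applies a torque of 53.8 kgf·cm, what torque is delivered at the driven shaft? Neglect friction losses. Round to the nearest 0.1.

gear mesh 29/42 = 0.69048 → τ = 53.8·0.69048 = 37.148 kgf·cm
belt 6.6/10.2 = 0.64706 → τ = 37.148·0.64706 = 24.037 kgf·cm
gear mesh 86/15 = 5.7333 → τ = 24.037·5.7333 = 137.81 kgf·cm

137.8 kgf·cm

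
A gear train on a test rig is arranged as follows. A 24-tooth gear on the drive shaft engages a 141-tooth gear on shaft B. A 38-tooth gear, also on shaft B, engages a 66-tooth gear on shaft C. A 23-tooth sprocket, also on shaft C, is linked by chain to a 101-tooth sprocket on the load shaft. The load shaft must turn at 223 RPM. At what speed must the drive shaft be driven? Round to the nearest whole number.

Overall ratio R = 5.875 × 1.7368 × 4.3913 = 44.809.
Required input speed = output speed × R = 223 × 44.809 = 9992.3 RPM.

9992 RPM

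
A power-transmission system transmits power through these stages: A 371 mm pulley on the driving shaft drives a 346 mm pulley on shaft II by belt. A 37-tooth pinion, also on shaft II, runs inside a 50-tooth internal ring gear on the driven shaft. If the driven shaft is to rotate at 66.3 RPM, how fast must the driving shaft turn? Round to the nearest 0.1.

83.6 RPM

Overall ratio R = 0.93261 × 1.3514 = 1.2603.
Required input speed = output speed × R = 66.3 × 1.2603 = 83.557 RPM.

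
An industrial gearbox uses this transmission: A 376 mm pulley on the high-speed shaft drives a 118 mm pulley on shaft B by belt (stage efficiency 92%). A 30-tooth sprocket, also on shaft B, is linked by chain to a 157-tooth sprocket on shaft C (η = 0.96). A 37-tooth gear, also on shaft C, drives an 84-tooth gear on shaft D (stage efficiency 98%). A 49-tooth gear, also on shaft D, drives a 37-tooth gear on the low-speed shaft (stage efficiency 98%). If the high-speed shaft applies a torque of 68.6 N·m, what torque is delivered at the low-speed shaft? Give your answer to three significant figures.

Belt: ratio = 118/376 = 0.31383; torque at shaft B = 68.6 × 0.31383 × 0.92 = 19.806 N·m.
Chain: ratio = 157/30 = 5.2333; torque at shaft C = 19.806 × 5.2333 × 0.96 = 99.507 N·m.
Gear mesh: ratio = 84/37 = 2.2703; torque at shaft D = 99.507 × 2.2703 × 0.98 = 221.39 N·m.
Gear mesh: ratio = 37/49 = 0.7551; torque at the low-speed shaft = 221.39 × 0.7551 × 0.98 = 163.83 N·m.

164 N·m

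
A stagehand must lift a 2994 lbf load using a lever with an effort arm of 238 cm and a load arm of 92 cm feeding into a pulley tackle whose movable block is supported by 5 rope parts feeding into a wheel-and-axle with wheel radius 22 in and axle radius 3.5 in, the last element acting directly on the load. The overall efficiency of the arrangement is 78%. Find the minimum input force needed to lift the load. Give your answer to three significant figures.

Lever MA = effort arm / load arm = 238/92 = 2.587.
Block-and-tackle MA = number of supporting rope parts = 5.
Wheel-and-axle MA = R/r = 22/3.5 = 6.2857.
Combined ideal MA = 2.587 × 5 × 6.2857 = 81.304.
Actual MA = 81.304 × 0.78 = 63.417.
Effort = load / actual MA = 2994 / 63.417 = 47.211 lbf.

47.2 lbf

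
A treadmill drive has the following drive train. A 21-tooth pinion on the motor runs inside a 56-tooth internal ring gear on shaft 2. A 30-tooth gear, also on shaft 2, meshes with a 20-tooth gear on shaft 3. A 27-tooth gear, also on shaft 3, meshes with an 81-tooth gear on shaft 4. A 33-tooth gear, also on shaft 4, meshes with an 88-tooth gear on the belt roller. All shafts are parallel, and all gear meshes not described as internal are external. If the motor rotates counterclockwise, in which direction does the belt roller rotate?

clockwise

the motor → shaft 2: internal mesh, same direction → CCW.
shaft 2 → shaft 3: external mesh, 1 reversal → CW.
shaft 3 → shaft 4: external mesh, 1 reversal → CCW.
shaft 4 → the belt roller: external mesh, 1 reversal → CW.
3 reversals in total — an odd number — so the belt roller turns opposite to the motor.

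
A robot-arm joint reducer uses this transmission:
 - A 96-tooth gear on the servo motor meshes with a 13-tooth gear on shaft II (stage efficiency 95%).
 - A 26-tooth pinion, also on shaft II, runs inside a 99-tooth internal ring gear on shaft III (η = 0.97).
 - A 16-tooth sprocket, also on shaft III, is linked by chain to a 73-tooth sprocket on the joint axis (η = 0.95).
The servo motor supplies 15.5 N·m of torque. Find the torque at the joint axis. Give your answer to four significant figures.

gear mesh 13/96 = 0.13542 → τ = 15.5·0.13542·0.95 = 1.994 N·m
internal gear 99/26 = 3.8077 → τ = 1.994·3.8077·0.97 = 7.3648 N·m
chain 73/16 = 4.5625 → τ = 7.3648·4.5625·0.95 = 31.922 N·m

31.92 N·m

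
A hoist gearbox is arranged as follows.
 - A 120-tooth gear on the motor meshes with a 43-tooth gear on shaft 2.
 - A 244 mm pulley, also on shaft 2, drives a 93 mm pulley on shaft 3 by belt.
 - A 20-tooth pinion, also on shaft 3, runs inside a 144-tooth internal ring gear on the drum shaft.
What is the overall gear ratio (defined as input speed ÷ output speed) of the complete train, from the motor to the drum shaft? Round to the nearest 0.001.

Each stage contributes driven/driver: gear mesh 43/120 = 0.35833, belt 93/244 = 0.38115, internal gear 144/20 = 7.2.
Overall: 0.35833 × 0.38115 × 7.2 = 0.98336.

0.983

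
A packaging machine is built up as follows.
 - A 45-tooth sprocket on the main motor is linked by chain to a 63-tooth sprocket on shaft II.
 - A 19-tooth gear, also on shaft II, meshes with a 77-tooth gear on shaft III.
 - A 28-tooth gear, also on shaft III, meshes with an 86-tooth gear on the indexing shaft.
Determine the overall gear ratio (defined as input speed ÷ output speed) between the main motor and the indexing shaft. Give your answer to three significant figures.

Each stage contributes driven/driver: chain 63/45 = 1.4, gear mesh 77/19 = 4.0526, gear mesh 86/28 = 3.0714.
Overall: 1.4 × 4.0526 × 3.0714 = 17.426.

17.4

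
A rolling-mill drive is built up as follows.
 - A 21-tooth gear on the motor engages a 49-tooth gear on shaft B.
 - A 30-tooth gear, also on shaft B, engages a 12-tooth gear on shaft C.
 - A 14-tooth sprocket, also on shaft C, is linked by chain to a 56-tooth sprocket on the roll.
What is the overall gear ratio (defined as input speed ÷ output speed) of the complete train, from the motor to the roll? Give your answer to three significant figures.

3.73

Each stage contributes driven/driver: gear mesh 49/21 = 2.3333, gear mesh 12/30 = 0.4, chain 56/14 = 4.
Overall: 2.3333 × 0.4 × 4 = 3.7333.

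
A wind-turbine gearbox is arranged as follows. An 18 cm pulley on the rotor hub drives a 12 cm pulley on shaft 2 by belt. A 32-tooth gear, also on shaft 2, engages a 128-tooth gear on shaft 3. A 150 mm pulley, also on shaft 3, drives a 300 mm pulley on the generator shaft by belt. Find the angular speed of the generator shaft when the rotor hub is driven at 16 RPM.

3 RPM

belt 12/18 = 0.66667 → 16/0.66667 = 24 RPM
gear mesh 128/32 = 4 → 24/4 = 6 RPM
belt 300/150 = 2 → 6/2 = 3 RPM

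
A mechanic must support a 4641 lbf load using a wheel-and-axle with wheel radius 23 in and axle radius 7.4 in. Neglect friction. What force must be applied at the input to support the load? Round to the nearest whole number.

Wheel-and-axle MA = R/r = 23/7.4 = 3.1081.
Effort = load / MA = 4641 / 3.1081 = 1493.2 lbf.

1493 lbf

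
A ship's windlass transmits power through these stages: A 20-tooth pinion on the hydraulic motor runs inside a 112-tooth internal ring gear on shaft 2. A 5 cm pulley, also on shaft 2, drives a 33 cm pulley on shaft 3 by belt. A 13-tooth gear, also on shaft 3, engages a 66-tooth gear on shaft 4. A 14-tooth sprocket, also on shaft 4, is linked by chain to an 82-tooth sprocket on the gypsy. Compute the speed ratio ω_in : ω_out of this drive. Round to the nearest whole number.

1099

Each stage contributes driven/driver: internal gear 112/20 = 5.6, belt 33/5 = 6.6, gear mesh 66/13 = 5.0769, chain 82/14 = 5.8571.
Overall: 5.6 × 6.6 × 5.0769 × 5.8571 = 1099.1.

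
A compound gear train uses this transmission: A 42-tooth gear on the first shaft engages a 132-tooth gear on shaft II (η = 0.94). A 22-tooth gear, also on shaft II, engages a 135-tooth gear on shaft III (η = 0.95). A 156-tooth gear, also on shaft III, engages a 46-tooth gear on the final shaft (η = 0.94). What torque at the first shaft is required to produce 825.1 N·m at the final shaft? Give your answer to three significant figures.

173 N·m

Overall ratio R = 3.1429 × 6.1364 × 0.29487 = 5.6868; overall efficiency η = 0.94 × 0.95 × 0.94 = 0.8394.
Input torque = output torque / (R × η) = 825.1 / (5.6868 × 0.8394) = 172.85 N·m.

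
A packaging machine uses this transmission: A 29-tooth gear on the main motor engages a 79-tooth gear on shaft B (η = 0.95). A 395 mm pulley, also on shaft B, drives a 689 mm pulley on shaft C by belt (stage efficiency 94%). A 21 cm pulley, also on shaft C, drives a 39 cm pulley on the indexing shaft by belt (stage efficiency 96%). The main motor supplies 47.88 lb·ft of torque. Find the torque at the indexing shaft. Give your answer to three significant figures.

362 lb·ft

gear mesh 79/29 = 2.7241 → τ = 47.88·2.7241·0.95 = 123.91 lb·ft
belt 689/395 = 1.7443 → τ = 123.91·1.7443·0.94 = 203.17 lb·ft
belt 39/21 = 1.8571 → τ = 203.17·1.8571·0.96 = 362.22 lb·ft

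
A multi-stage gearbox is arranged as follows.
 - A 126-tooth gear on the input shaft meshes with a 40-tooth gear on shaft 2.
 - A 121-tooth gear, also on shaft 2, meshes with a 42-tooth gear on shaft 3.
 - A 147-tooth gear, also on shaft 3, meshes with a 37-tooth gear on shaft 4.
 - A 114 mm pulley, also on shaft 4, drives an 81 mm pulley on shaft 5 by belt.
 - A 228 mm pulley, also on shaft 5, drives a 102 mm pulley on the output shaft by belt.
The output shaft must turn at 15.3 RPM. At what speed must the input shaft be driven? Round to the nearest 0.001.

0.135 RPM

Overall ratio R = 0.31746 × 0.34711 × 0.2517 × 0.71053 × 0.44737 = 0.0088162.
Required input speed = output speed × R = 15.3 × 0.0088162 = 0.13489 RPM.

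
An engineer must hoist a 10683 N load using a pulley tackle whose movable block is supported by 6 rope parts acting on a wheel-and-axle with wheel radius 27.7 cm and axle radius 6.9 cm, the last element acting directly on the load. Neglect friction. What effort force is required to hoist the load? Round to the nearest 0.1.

443.5 N

Block-and-tackle MA = number of supporting rope parts = 6.
Wheel-and-axle MA = R/r = 27.7/6.9 = 4.0145.
Combined ideal MA = 6 × 4.0145 = 24.087.
Effort = load / MA = 10683 / 24.087 = 443.52 N.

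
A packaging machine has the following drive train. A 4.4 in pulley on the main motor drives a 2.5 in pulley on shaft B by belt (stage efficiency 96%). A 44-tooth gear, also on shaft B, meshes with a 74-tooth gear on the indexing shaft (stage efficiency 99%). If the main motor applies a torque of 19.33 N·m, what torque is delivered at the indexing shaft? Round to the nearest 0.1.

17.6 N·m

After the belt (2.5/4.4): 19.33 × 0.56818 × 0.96 = 10.544 N·m
After the gear mesh (74/44): 10.544 × 1.6818 × 0.99 = 17.555 N·m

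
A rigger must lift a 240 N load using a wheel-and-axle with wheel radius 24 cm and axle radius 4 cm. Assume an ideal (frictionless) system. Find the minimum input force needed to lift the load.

40 N

Wheel-and-axle MA = R/r = 24/4 = 6.
Effort = load / MA = 240 / 6 = 40 N.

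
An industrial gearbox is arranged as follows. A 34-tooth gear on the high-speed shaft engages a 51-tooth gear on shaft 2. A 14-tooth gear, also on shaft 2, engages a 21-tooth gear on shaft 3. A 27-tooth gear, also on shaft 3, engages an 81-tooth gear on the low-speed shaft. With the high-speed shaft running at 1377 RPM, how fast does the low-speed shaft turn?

gear mesh 51/34 = 1.5 → 1377/1.5 = 918 RPM
gear mesh 21/14 = 1.5 → 918/1.5 = 612 RPM
gear mesh 81/27 = 3 → 612/3 = 204 RPM

204 RPM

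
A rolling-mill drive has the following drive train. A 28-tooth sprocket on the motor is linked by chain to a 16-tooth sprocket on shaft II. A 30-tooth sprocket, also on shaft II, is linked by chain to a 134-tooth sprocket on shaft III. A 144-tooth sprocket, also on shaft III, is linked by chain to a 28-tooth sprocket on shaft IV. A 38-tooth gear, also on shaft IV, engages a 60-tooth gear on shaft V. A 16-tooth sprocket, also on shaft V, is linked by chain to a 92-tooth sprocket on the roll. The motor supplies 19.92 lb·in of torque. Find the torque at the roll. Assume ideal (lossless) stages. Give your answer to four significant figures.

89.76 lb·in

After the chain (16/28): 19.92 × 0.57143 = 11.383 lb·in
After the chain (134/30): 11.383 × 4.4667 = 50.843 lb·in
After the chain (28/144): 50.843 × 0.19444 = 9.8862 lb·in
After the gear mesh (60/38): 9.8862 × 1.5789 = 15.61 lb·in
After the chain (92/16): 15.61 × 5.75 = 89.756 lb·in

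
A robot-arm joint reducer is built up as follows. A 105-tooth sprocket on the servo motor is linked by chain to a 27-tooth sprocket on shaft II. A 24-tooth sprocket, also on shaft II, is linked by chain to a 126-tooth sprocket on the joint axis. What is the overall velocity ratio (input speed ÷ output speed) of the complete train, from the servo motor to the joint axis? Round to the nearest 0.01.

1.35

Each stage contributes driven/driver: chain 27/105 = 0.25714, chain 126/24 = 5.25.
Overall: 0.25714 × 5.25 = 1.35.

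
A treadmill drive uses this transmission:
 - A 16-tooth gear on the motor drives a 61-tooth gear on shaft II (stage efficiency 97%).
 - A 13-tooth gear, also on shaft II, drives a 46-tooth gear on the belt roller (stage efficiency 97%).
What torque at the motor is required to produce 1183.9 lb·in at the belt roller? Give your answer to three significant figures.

93.3 lb·in

Overall ratio R = 3.8125 × 3.5385 = 13.49; overall efficiency η = 0.97 × 0.97 = 0.9409.
Input torque = output torque / (R × η) = 1183.9 / (13.49 × 0.9409) = 93.271 lb·in.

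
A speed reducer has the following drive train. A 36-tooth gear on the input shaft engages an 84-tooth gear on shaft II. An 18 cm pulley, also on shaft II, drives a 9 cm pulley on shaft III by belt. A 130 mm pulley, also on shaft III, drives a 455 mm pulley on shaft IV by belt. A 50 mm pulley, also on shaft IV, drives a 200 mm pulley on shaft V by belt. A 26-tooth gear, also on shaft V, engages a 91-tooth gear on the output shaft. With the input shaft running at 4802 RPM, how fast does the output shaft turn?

Gear mesh: ratio = 84/36 = 2.3333, so shaft II turns at 4802 / 2.3333 = 2058 RPM.
Belt: ratio = 9/18 = 0.5, so shaft III turns at 2058 / 0.5 = 4116 RPM.
Belt: ratio = 455/130 = 3.5, so shaft IV turns at 4116 / 3.5 = 1176 RPM.
Belt: ratio = 200/50 = 4, so shaft V turns at 1176 / 4 = 294 RPM.
Gear mesh: ratio = 91/26 = 3.5, so the output shaft turns at 294 / 3.5 = 84 RPM.

84 RPM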